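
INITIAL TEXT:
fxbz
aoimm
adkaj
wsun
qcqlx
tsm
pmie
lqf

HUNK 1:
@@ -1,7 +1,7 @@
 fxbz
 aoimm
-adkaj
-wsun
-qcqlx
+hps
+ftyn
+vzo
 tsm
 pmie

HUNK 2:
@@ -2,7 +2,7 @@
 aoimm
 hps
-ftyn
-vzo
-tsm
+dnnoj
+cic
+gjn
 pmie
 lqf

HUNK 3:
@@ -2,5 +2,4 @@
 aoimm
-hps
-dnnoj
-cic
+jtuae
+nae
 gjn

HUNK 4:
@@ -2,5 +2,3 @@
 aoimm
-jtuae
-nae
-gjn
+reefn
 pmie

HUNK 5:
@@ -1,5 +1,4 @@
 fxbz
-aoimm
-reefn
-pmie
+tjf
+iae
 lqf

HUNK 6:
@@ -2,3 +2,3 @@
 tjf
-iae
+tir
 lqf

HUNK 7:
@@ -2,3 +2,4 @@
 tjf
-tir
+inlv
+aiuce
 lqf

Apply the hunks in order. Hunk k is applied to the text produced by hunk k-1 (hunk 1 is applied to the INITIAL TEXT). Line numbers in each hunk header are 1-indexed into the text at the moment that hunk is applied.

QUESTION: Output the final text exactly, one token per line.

Hunk 1: at line 1 remove [adkaj,wsun,qcqlx] add [hps,ftyn,vzo] -> 8 lines: fxbz aoimm hps ftyn vzo tsm pmie lqf
Hunk 2: at line 2 remove [ftyn,vzo,tsm] add [dnnoj,cic,gjn] -> 8 lines: fxbz aoimm hps dnnoj cic gjn pmie lqf
Hunk 3: at line 2 remove [hps,dnnoj,cic] add [jtuae,nae] -> 7 lines: fxbz aoimm jtuae nae gjn pmie lqf
Hunk 4: at line 2 remove [jtuae,nae,gjn] add [reefn] -> 5 lines: fxbz aoimm reefn pmie lqf
Hunk 5: at line 1 remove [aoimm,reefn,pmie] add [tjf,iae] -> 4 lines: fxbz tjf iae lqf
Hunk 6: at line 2 remove [iae] add [tir] -> 4 lines: fxbz tjf tir lqf
Hunk 7: at line 2 remove [tir] add [inlv,aiuce] -> 5 lines: fxbz tjf inlv aiuce lqf

Answer: fxbz
tjf
inlv
aiuce
lqf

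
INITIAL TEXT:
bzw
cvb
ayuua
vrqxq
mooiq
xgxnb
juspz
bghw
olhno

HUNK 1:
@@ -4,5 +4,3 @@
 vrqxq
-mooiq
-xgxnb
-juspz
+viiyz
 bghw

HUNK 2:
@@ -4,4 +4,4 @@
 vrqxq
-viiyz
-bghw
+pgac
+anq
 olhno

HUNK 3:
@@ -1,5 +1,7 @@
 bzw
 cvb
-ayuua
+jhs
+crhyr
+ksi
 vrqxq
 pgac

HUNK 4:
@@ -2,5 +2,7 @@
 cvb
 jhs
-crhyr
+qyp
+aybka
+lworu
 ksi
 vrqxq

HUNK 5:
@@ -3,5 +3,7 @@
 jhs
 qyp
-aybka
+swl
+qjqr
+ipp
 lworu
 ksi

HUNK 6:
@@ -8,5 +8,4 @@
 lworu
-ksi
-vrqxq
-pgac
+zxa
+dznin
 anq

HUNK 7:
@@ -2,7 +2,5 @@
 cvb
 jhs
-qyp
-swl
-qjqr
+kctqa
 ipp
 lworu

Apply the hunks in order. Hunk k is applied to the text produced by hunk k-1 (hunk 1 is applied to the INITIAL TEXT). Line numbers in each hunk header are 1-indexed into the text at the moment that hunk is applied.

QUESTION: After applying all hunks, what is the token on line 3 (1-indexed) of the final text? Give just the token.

Hunk 1: at line 4 remove [mooiq,xgxnb,juspz] add [viiyz] -> 7 lines: bzw cvb ayuua vrqxq viiyz bghw olhno
Hunk 2: at line 4 remove [viiyz,bghw] add [pgac,anq] -> 7 lines: bzw cvb ayuua vrqxq pgac anq olhno
Hunk 3: at line 1 remove [ayuua] add [jhs,crhyr,ksi] -> 9 lines: bzw cvb jhs crhyr ksi vrqxq pgac anq olhno
Hunk 4: at line 2 remove [crhyr] add [qyp,aybka,lworu] -> 11 lines: bzw cvb jhs qyp aybka lworu ksi vrqxq pgac anq olhno
Hunk 5: at line 3 remove [aybka] add [swl,qjqr,ipp] -> 13 lines: bzw cvb jhs qyp swl qjqr ipp lworu ksi vrqxq pgac anq olhno
Hunk 6: at line 8 remove [ksi,vrqxq,pgac] add [zxa,dznin] -> 12 lines: bzw cvb jhs qyp swl qjqr ipp lworu zxa dznin anq olhno
Hunk 7: at line 2 remove [qyp,swl,qjqr] add [kctqa] -> 10 lines: bzw cvb jhs kctqa ipp lworu zxa dznin anq olhno
Final line 3: jhs

Answer: jhs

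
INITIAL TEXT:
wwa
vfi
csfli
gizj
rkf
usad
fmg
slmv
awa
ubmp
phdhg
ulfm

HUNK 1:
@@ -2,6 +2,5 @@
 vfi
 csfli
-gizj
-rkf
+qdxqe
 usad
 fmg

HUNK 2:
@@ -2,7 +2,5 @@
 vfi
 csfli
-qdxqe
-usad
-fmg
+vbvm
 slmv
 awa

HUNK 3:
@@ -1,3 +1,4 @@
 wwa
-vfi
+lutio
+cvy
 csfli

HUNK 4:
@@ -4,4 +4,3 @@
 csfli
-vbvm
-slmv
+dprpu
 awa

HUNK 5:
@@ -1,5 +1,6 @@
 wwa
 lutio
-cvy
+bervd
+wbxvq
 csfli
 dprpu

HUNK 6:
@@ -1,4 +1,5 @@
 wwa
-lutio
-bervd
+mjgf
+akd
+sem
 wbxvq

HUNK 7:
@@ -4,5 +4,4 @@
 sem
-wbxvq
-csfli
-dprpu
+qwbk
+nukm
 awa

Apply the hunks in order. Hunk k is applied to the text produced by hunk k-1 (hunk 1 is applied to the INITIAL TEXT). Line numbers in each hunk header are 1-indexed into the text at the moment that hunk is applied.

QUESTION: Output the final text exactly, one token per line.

Answer: wwa
mjgf
akd
sem
qwbk
nukm
awa
ubmp
phdhg
ulfm

Derivation:
Hunk 1: at line 2 remove [gizj,rkf] add [qdxqe] -> 11 lines: wwa vfi csfli qdxqe usad fmg slmv awa ubmp phdhg ulfm
Hunk 2: at line 2 remove [qdxqe,usad,fmg] add [vbvm] -> 9 lines: wwa vfi csfli vbvm slmv awa ubmp phdhg ulfm
Hunk 3: at line 1 remove [vfi] add [lutio,cvy] -> 10 lines: wwa lutio cvy csfli vbvm slmv awa ubmp phdhg ulfm
Hunk 4: at line 4 remove [vbvm,slmv] add [dprpu] -> 9 lines: wwa lutio cvy csfli dprpu awa ubmp phdhg ulfm
Hunk 5: at line 1 remove [cvy] add [bervd,wbxvq] -> 10 lines: wwa lutio bervd wbxvq csfli dprpu awa ubmp phdhg ulfm
Hunk 6: at line 1 remove [lutio,bervd] add [mjgf,akd,sem] -> 11 lines: wwa mjgf akd sem wbxvq csfli dprpu awa ubmp phdhg ulfm
Hunk 7: at line 4 remove [wbxvq,csfli,dprpu] add [qwbk,nukm] -> 10 lines: wwa mjgf akd sem qwbk nukm awa ubmp phdhg ulfm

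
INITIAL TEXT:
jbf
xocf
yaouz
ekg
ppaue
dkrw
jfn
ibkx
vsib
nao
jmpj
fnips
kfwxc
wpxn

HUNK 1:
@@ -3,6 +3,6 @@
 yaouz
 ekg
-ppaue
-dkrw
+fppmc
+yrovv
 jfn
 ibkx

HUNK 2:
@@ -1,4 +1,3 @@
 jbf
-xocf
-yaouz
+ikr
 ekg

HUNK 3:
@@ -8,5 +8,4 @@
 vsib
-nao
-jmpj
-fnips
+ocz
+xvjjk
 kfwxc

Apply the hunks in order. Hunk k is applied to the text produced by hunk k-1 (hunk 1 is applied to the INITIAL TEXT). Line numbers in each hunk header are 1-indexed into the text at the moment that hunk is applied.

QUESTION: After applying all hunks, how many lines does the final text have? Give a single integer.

Hunk 1: at line 3 remove [ppaue,dkrw] add [fppmc,yrovv] -> 14 lines: jbf xocf yaouz ekg fppmc yrovv jfn ibkx vsib nao jmpj fnips kfwxc wpxn
Hunk 2: at line 1 remove [xocf,yaouz] add [ikr] -> 13 lines: jbf ikr ekg fppmc yrovv jfn ibkx vsib nao jmpj fnips kfwxc wpxn
Hunk 3: at line 8 remove [nao,jmpj,fnips] add [ocz,xvjjk] -> 12 lines: jbf ikr ekg fppmc yrovv jfn ibkx vsib ocz xvjjk kfwxc wpxn
Final line count: 12

Answer: 12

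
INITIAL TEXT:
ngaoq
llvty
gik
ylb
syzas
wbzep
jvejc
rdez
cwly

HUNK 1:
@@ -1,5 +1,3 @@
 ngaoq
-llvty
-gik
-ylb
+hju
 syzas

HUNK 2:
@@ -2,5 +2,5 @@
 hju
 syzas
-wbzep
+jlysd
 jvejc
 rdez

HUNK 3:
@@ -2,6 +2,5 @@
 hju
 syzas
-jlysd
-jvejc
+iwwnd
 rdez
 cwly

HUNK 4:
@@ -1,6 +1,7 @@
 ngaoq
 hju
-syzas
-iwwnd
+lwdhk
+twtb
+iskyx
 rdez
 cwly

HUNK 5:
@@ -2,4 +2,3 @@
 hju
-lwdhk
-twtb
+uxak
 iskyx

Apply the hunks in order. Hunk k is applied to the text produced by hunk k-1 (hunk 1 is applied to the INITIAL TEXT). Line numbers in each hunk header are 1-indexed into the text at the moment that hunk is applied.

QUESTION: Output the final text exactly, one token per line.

Hunk 1: at line 1 remove [llvty,gik,ylb] add [hju] -> 7 lines: ngaoq hju syzas wbzep jvejc rdez cwly
Hunk 2: at line 2 remove [wbzep] add [jlysd] -> 7 lines: ngaoq hju syzas jlysd jvejc rdez cwly
Hunk 3: at line 2 remove [jlysd,jvejc] add [iwwnd] -> 6 lines: ngaoq hju syzas iwwnd rdez cwly
Hunk 4: at line 1 remove [syzas,iwwnd] add [lwdhk,twtb,iskyx] -> 7 lines: ngaoq hju lwdhk twtb iskyx rdez cwly
Hunk 5: at line 2 remove [lwdhk,twtb] add [uxak] -> 6 lines: ngaoq hju uxak iskyx rdez cwly

Answer: ngaoq
hju
uxak
iskyx
rdez
cwly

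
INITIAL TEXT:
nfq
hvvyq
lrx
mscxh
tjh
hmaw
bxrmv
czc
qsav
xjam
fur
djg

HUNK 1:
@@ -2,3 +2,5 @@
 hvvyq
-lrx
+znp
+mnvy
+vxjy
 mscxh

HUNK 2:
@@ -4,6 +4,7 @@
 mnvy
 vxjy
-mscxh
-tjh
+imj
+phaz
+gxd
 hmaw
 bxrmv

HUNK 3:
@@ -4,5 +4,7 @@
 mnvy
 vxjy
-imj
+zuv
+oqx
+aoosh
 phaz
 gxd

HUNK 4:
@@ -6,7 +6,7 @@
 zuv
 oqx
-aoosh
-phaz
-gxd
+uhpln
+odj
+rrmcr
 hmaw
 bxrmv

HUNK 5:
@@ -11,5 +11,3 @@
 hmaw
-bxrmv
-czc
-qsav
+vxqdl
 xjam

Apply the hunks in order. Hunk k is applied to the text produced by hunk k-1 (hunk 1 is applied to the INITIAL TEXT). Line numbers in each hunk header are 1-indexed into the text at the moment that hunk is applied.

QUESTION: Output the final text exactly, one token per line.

Hunk 1: at line 2 remove [lrx] add [znp,mnvy,vxjy] -> 14 lines: nfq hvvyq znp mnvy vxjy mscxh tjh hmaw bxrmv czc qsav xjam fur djg
Hunk 2: at line 4 remove [mscxh,tjh] add [imj,phaz,gxd] -> 15 lines: nfq hvvyq znp mnvy vxjy imj phaz gxd hmaw bxrmv czc qsav xjam fur djg
Hunk 3: at line 4 remove [imj] add [zuv,oqx,aoosh] -> 17 lines: nfq hvvyq znp mnvy vxjy zuv oqx aoosh phaz gxd hmaw bxrmv czc qsav xjam fur djg
Hunk 4: at line 6 remove [aoosh,phaz,gxd] add [uhpln,odj,rrmcr] -> 17 lines: nfq hvvyq znp mnvy vxjy zuv oqx uhpln odj rrmcr hmaw bxrmv czc qsav xjam fur djg
Hunk 5: at line 11 remove [bxrmv,czc,qsav] add [vxqdl] -> 15 lines: nfq hvvyq znp mnvy vxjy zuv oqx uhpln odj rrmcr hmaw vxqdl xjam fur djg

Answer: nfq
hvvyq
znp
mnvy
vxjy
zuv
oqx
uhpln
odj
rrmcr
hmaw
vxqdl
xjam
fur
djg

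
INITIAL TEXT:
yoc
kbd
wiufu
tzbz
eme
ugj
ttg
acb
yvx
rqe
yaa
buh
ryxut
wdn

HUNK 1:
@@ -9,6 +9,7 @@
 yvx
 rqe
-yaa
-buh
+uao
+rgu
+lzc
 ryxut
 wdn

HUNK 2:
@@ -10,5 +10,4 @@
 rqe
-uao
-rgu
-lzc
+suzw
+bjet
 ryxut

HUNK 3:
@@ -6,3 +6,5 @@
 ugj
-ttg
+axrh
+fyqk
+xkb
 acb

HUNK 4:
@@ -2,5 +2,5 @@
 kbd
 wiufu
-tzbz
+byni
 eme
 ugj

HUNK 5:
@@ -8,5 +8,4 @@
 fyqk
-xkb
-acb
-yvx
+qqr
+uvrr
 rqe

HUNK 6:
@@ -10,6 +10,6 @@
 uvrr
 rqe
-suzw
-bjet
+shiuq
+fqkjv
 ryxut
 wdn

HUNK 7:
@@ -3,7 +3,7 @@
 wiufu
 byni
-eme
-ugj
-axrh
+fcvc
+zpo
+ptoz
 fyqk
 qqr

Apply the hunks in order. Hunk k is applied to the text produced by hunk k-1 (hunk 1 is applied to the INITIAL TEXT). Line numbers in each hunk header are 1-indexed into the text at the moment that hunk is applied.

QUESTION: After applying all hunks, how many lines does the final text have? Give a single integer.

Hunk 1: at line 9 remove [yaa,buh] add [uao,rgu,lzc] -> 15 lines: yoc kbd wiufu tzbz eme ugj ttg acb yvx rqe uao rgu lzc ryxut wdn
Hunk 2: at line 10 remove [uao,rgu,lzc] add [suzw,bjet] -> 14 lines: yoc kbd wiufu tzbz eme ugj ttg acb yvx rqe suzw bjet ryxut wdn
Hunk 3: at line 6 remove [ttg] add [axrh,fyqk,xkb] -> 16 lines: yoc kbd wiufu tzbz eme ugj axrh fyqk xkb acb yvx rqe suzw bjet ryxut wdn
Hunk 4: at line 2 remove [tzbz] add [byni] -> 16 lines: yoc kbd wiufu byni eme ugj axrh fyqk xkb acb yvx rqe suzw bjet ryxut wdn
Hunk 5: at line 8 remove [xkb,acb,yvx] add [qqr,uvrr] -> 15 lines: yoc kbd wiufu byni eme ugj axrh fyqk qqr uvrr rqe suzw bjet ryxut wdn
Hunk 6: at line 10 remove [suzw,bjet] add [shiuq,fqkjv] -> 15 lines: yoc kbd wiufu byni eme ugj axrh fyqk qqr uvrr rqe shiuq fqkjv ryxut wdn
Hunk 7: at line 3 remove [eme,ugj,axrh] add [fcvc,zpo,ptoz] -> 15 lines: yoc kbd wiufu byni fcvc zpo ptoz fyqk qqr uvrr rqe shiuq fqkjv ryxut wdn
Final line count: 15

Answer: 15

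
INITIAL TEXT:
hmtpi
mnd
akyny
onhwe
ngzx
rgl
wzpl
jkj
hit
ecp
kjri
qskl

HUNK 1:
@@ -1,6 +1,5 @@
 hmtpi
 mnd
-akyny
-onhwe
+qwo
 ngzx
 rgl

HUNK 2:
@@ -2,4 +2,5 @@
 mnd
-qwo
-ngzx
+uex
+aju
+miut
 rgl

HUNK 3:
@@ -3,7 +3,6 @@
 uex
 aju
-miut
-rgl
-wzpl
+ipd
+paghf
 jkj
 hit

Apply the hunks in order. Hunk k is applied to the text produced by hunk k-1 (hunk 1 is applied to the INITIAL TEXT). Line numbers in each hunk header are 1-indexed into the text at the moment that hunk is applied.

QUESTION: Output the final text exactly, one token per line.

Answer: hmtpi
mnd
uex
aju
ipd
paghf
jkj
hit
ecp
kjri
qskl

Derivation:
Hunk 1: at line 1 remove [akyny,onhwe] add [qwo] -> 11 lines: hmtpi mnd qwo ngzx rgl wzpl jkj hit ecp kjri qskl
Hunk 2: at line 2 remove [qwo,ngzx] add [uex,aju,miut] -> 12 lines: hmtpi mnd uex aju miut rgl wzpl jkj hit ecp kjri qskl
Hunk 3: at line 3 remove [miut,rgl,wzpl] add [ipd,paghf] -> 11 lines: hmtpi mnd uex aju ipd paghf jkj hit ecp kjri qskl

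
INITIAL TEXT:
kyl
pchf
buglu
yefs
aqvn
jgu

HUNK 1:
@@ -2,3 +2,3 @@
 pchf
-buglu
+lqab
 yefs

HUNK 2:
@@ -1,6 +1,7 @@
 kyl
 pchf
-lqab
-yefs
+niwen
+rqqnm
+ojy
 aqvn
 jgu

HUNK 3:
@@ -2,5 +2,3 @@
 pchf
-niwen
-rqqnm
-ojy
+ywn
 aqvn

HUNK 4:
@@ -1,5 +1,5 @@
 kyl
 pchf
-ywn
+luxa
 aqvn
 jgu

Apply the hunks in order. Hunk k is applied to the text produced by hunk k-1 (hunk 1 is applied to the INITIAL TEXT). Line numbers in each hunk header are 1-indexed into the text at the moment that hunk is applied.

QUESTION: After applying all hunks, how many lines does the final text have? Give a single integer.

Hunk 1: at line 2 remove [buglu] add [lqab] -> 6 lines: kyl pchf lqab yefs aqvn jgu
Hunk 2: at line 1 remove [lqab,yefs] add [niwen,rqqnm,ojy] -> 7 lines: kyl pchf niwen rqqnm ojy aqvn jgu
Hunk 3: at line 2 remove [niwen,rqqnm,ojy] add [ywn] -> 5 lines: kyl pchf ywn aqvn jgu
Hunk 4: at line 1 remove [ywn] add [luxa] -> 5 lines: kyl pchf luxa aqvn jgu
Final line count: 5

Answer: 5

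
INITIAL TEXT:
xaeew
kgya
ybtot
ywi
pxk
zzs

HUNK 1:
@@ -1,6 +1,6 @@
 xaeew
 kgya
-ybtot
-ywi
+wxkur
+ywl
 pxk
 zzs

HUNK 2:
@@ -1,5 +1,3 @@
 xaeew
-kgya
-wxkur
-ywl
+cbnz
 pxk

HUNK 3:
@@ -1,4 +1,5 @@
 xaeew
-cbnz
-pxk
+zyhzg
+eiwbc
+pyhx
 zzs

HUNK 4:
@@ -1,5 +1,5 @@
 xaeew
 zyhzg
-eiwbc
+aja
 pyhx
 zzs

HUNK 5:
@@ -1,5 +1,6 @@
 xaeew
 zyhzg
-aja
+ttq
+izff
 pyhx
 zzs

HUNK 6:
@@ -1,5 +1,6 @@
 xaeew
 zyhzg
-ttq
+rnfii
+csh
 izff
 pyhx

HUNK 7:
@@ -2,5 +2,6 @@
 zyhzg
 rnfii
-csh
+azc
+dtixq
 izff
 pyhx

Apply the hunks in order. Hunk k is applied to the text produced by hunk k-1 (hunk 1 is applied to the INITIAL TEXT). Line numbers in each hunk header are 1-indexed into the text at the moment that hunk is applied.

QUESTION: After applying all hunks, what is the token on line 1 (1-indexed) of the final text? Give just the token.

Answer: xaeew

Derivation:
Hunk 1: at line 1 remove [ybtot,ywi] add [wxkur,ywl] -> 6 lines: xaeew kgya wxkur ywl pxk zzs
Hunk 2: at line 1 remove [kgya,wxkur,ywl] add [cbnz] -> 4 lines: xaeew cbnz pxk zzs
Hunk 3: at line 1 remove [cbnz,pxk] add [zyhzg,eiwbc,pyhx] -> 5 lines: xaeew zyhzg eiwbc pyhx zzs
Hunk 4: at line 1 remove [eiwbc] add [aja] -> 5 lines: xaeew zyhzg aja pyhx zzs
Hunk 5: at line 1 remove [aja] add [ttq,izff] -> 6 lines: xaeew zyhzg ttq izff pyhx zzs
Hunk 6: at line 1 remove [ttq] add [rnfii,csh] -> 7 lines: xaeew zyhzg rnfii csh izff pyhx zzs
Hunk 7: at line 2 remove [csh] add [azc,dtixq] -> 8 lines: xaeew zyhzg rnfii azc dtixq izff pyhx zzs
Final line 1: xaeew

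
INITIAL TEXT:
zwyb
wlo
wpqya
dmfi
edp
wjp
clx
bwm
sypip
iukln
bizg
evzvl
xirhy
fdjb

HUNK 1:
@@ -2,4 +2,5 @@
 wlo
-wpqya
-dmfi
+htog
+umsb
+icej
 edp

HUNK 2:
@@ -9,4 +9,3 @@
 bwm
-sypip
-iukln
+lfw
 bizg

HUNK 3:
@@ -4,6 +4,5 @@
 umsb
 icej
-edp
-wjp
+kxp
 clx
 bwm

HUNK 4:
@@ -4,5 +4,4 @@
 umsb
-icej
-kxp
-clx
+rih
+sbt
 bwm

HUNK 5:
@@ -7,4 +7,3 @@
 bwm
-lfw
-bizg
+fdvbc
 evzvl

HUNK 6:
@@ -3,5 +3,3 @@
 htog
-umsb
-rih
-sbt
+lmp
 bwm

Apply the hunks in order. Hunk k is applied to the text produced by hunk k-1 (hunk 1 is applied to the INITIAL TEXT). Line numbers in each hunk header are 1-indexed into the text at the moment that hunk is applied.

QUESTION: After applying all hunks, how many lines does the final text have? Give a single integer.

Hunk 1: at line 2 remove [wpqya,dmfi] add [htog,umsb,icej] -> 15 lines: zwyb wlo htog umsb icej edp wjp clx bwm sypip iukln bizg evzvl xirhy fdjb
Hunk 2: at line 9 remove [sypip,iukln] add [lfw] -> 14 lines: zwyb wlo htog umsb icej edp wjp clx bwm lfw bizg evzvl xirhy fdjb
Hunk 3: at line 4 remove [edp,wjp] add [kxp] -> 13 lines: zwyb wlo htog umsb icej kxp clx bwm lfw bizg evzvl xirhy fdjb
Hunk 4: at line 4 remove [icej,kxp,clx] add [rih,sbt] -> 12 lines: zwyb wlo htog umsb rih sbt bwm lfw bizg evzvl xirhy fdjb
Hunk 5: at line 7 remove [lfw,bizg] add [fdvbc] -> 11 lines: zwyb wlo htog umsb rih sbt bwm fdvbc evzvl xirhy fdjb
Hunk 6: at line 3 remove [umsb,rih,sbt] add [lmp] -> 9 lines: zwyb wlo htog lmp bwm fdvbc evzvl xirhy fdjb
Final line count: 9

Answer: 9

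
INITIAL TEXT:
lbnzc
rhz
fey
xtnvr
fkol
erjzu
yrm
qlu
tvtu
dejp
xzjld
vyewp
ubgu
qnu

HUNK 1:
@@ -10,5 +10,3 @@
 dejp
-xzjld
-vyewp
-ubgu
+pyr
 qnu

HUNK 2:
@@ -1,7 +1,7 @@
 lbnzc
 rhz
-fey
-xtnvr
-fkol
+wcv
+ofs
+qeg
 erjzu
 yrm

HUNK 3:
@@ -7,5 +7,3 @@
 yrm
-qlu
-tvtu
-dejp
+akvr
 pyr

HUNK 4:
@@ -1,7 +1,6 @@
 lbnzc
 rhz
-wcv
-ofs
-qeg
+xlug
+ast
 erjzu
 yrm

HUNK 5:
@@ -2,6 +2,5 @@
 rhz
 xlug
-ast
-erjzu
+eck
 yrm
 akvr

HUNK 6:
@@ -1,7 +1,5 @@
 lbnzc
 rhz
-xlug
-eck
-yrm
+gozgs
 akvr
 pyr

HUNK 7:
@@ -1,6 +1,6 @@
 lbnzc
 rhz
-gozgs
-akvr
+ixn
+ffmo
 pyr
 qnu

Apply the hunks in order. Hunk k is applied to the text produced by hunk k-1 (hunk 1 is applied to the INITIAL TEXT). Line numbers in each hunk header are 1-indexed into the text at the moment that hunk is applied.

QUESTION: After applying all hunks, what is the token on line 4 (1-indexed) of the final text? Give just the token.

Hunk 1: at line 10 remove [xzjld,vyewp,ubgu] add [pyr] -> 12 lines: lbnzc rhz fey xtnvr fkol erjzu yrm qlu tvtu dejp pyr qnu
Hunk 2: at line 1 remove [fey,xtnvr,fkol] add [wcv,ofs,qeg] -> 12 lines: lbnzc rhz wcv ofs qeg erjzu yrm qlu tvtu dejp pyr qnu
Hunk 3: at line 7 remove [qlu,tvtu,dejp] add [akvr] -> 10 lines: lbnzc rhz wcv ofs qeg erjzu yrm akvr pyr qnu
Hunk 4: at line 1 remove [wcv,ofs,qeg] add [xlug,ast] -> 9 lines: lbnzc rhz xlug ast erjzu yrm akvr pyr qnu
Hunk 5: at line 2 remove [ast,erjzu] add [eck] -> 8 lines: lbnzc rhz xlug eck yrm akvr pyr qnu
Hunk 6: at line 1 remove [xlug,eck,yrm] add [gozgs] -> 6 lines: lbnzc rhz gozgs akvr pyr qnu
Hunk 7: at line 1 remove [gozgs,akvr] add [ixn,ffmo] -> 6 lines: lbnzc rhz ixn ffmo pyr qnu
Final line 4: ffmo

Answer: ffmo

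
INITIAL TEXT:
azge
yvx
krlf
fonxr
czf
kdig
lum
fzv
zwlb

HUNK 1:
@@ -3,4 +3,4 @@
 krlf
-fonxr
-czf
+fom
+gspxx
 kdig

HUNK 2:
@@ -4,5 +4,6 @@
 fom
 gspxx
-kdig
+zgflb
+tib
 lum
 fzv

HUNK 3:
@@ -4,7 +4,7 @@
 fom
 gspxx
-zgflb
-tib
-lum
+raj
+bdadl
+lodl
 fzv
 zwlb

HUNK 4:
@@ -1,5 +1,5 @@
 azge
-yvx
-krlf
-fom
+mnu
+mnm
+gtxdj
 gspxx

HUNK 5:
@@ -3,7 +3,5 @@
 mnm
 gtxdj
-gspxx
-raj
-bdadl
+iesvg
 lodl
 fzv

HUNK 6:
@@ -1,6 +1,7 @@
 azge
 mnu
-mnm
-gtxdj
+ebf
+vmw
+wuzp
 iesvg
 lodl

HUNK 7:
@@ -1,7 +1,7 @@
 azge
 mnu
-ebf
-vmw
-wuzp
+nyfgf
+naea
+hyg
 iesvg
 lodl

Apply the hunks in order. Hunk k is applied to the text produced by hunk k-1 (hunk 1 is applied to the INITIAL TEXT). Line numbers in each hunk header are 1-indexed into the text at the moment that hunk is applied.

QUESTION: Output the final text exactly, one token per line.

Answer: azge
mnu
nyfgf
naea
hyg
iesvg
lodl
fzv
zwlb

Derivation:
Hunk 1: at line 3 remove [fonxr,czf] add [fom,gspxx] -> 9 lines: azge yvx krlf fom gspxx kdig lum fzv zwlb
Hunk 2: at line 4 remove [kdig] add [zgflb,tib] -> 10 lines: azge yvx krlf fom gspxx zgflb tib lum fzv zwlb
Hunk 3: at line 4 remove [zgflb,tib,lum] add [raj,bdadl,lodl] -> 10 lines: azge yvx krlf fom gspxx raj bdadl lodl fzv zwlb
Hunk 4: at line 1 remove [yvx,krlf,fom] add [mnu,mnm,gtxdj] -> 10 lines: azge mnu mnm gtxdj gspxx raj bdadl lodl fzv zwlb
Hunk 5: at line 3 remove [gspxx,raj,bdadl] add [iesvg] -> 8 lines: azge mnu mnm gtxdj iesvg lodl fzv zwlb
Hunk 6: at line 1 remove [mnm,gtxdj] add [ebf,vmw,wuzp] -> 9 lines: azge mnu ebf vmw wuzp iesvg lodl fzv zwlb
Hunk 7: at line 1 remove [ebf,vmw,wuzp] add [nyfgf,naea,hyg] -> 9 lines: azge mnu nyfgf naea hyg iesvg lodl fzv zwlb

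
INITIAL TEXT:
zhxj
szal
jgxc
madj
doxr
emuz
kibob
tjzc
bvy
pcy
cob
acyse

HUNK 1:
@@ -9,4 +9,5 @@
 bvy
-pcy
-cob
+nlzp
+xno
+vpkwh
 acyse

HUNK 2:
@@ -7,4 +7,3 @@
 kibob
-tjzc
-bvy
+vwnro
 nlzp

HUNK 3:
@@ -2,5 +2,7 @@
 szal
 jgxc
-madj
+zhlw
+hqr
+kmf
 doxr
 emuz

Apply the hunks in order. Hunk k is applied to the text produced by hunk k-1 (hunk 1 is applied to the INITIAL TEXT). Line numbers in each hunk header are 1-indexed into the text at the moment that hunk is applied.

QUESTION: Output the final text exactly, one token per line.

Answer: zhxj
szal
jgxc
zhlw
hqr
kmf
doxr
emuz
kibob
vwnro
nlzp
xno
vpkwh
acyse

Derivation:
Hunk 1: at line 9 remove [pcy,cob] add [nlzp,xno,vpkwh] -> 13 lines: zhxj szal jgxc madj doxr emuz kibob tjzc bvy nlzp xno vpkwh acyse
Hunk 2: at line 7 remove [tjzc,bvy] add [vwnro] -> 12 lines: zhxj szal jgxc madj doxr emuz kibob vwnro nlzp xno vpkwh acyse
Hunk 3: at line 2 remove [madj] add [zhlw,hqr,kmf] -> 14 lines: zhxj szal jgxc zhlw hqr kmf doxr emuz kibob vwnro nlzp xno vpkwh acyse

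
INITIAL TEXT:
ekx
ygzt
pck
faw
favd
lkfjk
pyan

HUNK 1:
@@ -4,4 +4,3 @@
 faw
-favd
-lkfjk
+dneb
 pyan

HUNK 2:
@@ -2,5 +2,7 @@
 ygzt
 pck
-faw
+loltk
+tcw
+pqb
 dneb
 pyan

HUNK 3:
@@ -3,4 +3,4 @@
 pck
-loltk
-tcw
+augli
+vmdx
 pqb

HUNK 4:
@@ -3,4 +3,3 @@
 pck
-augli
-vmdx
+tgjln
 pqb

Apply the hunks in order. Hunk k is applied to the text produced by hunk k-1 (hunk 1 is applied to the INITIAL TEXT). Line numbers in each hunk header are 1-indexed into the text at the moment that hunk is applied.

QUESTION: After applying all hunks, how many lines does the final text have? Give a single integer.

Hunk 1: at line 4 remove [favd,lkfjk] add [dneb] -> 6 lines: ekx ygzt pck faw dneb pyan
Hunk 2: at line 2 remove [faw] add [loltk,tcw,pqb] -> 8 lines: ekx ygzt pck loltk tcw pqb dneb pyan
Hunk 3: at line 3 remove [loltk,tcw] add [augli,vmdx] -> 8 lines: ekx ygzt pck augli vmdx pqb dneb pyan
Hunk 4: at line 3 remove [augli,vmdx] add [tgjln] -> 7 lines: ekx ygzt pck tgjln pqb dneb pyan
Final line count: 7

Answer: 7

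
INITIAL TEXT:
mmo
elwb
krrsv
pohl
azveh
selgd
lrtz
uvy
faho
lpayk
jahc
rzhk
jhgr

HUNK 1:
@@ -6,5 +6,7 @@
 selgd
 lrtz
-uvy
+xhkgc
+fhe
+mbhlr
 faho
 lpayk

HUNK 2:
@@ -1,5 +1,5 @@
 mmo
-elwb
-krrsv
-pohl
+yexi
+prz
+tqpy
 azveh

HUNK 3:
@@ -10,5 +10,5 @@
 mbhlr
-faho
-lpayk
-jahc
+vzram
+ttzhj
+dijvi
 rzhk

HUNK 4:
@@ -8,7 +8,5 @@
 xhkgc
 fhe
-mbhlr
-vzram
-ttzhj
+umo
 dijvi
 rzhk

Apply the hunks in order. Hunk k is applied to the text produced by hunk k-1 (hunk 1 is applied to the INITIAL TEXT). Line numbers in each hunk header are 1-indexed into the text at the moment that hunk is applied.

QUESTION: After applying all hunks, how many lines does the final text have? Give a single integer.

Hunk 1: at line 6 remove [uvy] add [xhkgc,fhe,mbhlr] -> 15 lines: mmo elwb krrsv pohl azveh selgd lrtz xhkgc fhe mbhlr faho lpayk jahc rzhk jhgr
Hunk 2: at line 1 remove [elwb,krrsv,pohl] add [yexi,prz,tqpy] -> 15 lines: mmo yexi prz tqpy azveh selgd lrtz xhkgc fhe mbhlr faho lpayk jahc rzhk jhgr
Hunk 3: at line 10 remove [faho,lpayk,jahc] add [vzram,ttzhj,dijvi] -> 15 lines: mmo yexi prz tqpy azveh selgd lrtz xhkgc fhe mbhlr vzram ttzhj dijvi rzhk jhgr
Hunk 4: at line 8 remove [mbhlr,vzram,ttzhj] add [umo] -> 13 lines: mmo yexi prz tqpy azveh selgd lrtz xhkgc fhe umo dijvi rzhk jhgr
Final line count: 13

Answer: 13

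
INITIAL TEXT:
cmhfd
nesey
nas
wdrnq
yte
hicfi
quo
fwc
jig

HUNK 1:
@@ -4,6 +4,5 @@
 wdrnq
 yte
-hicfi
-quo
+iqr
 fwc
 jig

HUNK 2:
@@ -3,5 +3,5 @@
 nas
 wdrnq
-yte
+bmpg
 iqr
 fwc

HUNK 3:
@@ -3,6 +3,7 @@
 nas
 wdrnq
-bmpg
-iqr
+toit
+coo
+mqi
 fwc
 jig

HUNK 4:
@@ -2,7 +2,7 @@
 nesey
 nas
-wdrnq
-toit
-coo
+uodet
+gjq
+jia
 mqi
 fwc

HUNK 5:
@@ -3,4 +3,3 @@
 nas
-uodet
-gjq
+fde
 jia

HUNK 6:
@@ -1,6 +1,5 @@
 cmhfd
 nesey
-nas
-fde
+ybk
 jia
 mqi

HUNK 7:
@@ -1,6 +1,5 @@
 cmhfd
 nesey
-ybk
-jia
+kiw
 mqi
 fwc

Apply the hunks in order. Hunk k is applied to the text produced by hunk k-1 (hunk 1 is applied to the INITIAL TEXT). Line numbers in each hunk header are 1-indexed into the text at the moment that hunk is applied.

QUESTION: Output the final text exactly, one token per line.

Answer: cmhfd
nesey
kiw
mqi
fwc
jig

Derivation:
Hunk 1: at line 4 remove [hicfi,quo] add [iqr] -> 8 lines: cmhfd nesey nas wdrnq yte iqr fwc jig
Hunk 2: at line 3 remove [yte] add [bmpg] -> 8 lines: cmhfd nesey nas wdrnq bmpg iqr fwc jig
Hunk 3: at line 3 remove [bmpg,iqr] add [toit,coo,mqi] -> 9 lines: cmhfd nesey nas wdrnq toit coo mqi fwc jig
Hunk 4: at line 2 remove [wdrnq,toit,coo] add [uodet,gjq,jia] -> 9 lines: cmhfd nesey nas uodet gjq jia mqi fwc jig
Hunk 5: at line 3 remove [uodet,gjq] add [fde] -> 8 lines: cmhfd nesey nas fde jia mqi fwc jig
Hunk 6: at line 1 remove [nas,fde] add [ybk] -> 7 lines: cmhfd nesey ybk jia mqi fwc jig
Hunk 7: at line 1 remove [ybk,jia] add [kiw] -> 6 lines: cmhfd nesey kiw mqi fwc jig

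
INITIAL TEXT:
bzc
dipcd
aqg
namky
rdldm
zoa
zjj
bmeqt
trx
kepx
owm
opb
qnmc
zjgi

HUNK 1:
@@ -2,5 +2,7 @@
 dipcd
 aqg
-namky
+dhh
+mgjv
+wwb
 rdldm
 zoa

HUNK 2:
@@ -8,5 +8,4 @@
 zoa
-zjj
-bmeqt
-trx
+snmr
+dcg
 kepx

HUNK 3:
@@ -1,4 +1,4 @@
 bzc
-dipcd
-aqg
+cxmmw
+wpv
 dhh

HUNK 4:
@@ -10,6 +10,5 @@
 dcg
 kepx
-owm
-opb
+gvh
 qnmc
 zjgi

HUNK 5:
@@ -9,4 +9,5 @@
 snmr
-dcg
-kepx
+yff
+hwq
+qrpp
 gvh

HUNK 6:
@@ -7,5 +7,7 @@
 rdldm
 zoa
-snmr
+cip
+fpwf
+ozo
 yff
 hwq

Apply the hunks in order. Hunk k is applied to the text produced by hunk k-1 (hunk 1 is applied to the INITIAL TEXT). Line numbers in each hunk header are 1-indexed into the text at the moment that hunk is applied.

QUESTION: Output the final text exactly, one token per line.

Answer: bzc
cxmmw
wpv
dhh
mgjv
wwb
rdldm
zoa
cip
fpwf
ozo
yff
hwq
qrpp
gvh
qnmc
zjgi

Derivation:
Hunk 1: at line 2 remove [namky] add [dhh,mgjv,wwb] -> 16 lines: bzc dipcd aqg dhh mgjv wwb rdldm zoa zjj bmeqt trx kepx owm opb qnmc zjgi
Hunk 2: at line 8 remove [zjj,bmeqt,trx] add [snmr,dcg] -> 15 lines: bzc dipcd aqg dhh mgjv wwb rdldm zoa snmr dcg kepx owm opb qnmc zjgi
Hunk 3: at line 1 remove [dipcd,aqg] add [cxmmw,wpv] -> 15 lines: bzc cxmmw wpv dhh mgjv wwb rdldm zoa snmr dcg kepx owm opb qnmc zjgi
Hunk 4: at line 10 remove [owm,opb] add [gvh] -> 14 lines: bzc cxmmw wpv dhh mgjv wwb rdldm zoa snmr dcg kepx gvh qnmc zjgi
Hunk 5: at line 9 remove [dcg,kepx] add [yff,hwq,qrpp] -> 15 lines: bzc cxmmw wpv dhh mgjv wwb rdldm zoa snmr yff hwq qrpp gvh qnmc zjgi
Hunk 6: at line 7 remove [snmr] add [cip,fpwf,ozo] -> 17 lines: bzc cxmmw wpv dhh mgjv wwb rdldm zoa cip fpwf ozo yff hwq qrpp gvh qnmc zjgi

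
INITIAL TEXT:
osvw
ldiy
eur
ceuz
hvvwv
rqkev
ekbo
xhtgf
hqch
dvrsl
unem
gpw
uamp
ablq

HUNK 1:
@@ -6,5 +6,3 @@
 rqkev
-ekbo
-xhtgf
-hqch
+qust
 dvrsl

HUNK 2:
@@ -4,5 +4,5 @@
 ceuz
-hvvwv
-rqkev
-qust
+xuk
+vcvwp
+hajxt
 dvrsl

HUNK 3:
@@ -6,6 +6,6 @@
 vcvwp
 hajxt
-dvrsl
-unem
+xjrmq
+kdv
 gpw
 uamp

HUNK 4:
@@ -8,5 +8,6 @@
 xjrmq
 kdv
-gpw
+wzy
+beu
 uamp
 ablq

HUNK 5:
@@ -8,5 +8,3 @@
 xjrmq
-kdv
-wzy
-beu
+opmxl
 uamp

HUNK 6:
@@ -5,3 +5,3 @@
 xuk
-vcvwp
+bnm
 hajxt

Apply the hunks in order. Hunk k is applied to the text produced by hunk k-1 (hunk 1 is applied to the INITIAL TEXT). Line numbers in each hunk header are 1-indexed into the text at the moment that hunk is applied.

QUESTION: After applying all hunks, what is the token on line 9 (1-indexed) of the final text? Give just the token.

Answer: opmxl

Derivation:
Hunk 1: at line 6 remove [ekbo,xhtgf,hqch] add [qust] -> 12 lines: osvw ldiy eur ceuz hvvwv rqkev qust dvrsl unem gpw uamp ablq
Hunk 2: at line 4 remove [hvvwv,rqkev,qust] add [xuk,vcvwp,hajxt] -> 12 lines: osvw ldiy eur ceuz xuk vcvwp hajxt dvrsl unem gpw uamp ablq
Hunk 3: at line 6 remove [dvrsl,unem] add [xjrmq,kdv] -> 12 lines: osvw ldiy eur ceuz xuk vcvwp hajxt xjrmq kdv gpw uamp ablq
Hunk 4: at line 8 remove [gpw] add [wzy,beu] -> 13 lines: osvw ldiy eur ceuz xuk vcvwp hajxt xjrmq kdv wzy beu uamp ablq
Hunk 5: at line 8 remove [kdv,wzy,beu] add [opmxl] -> 11 lines: osvw ldiy eur ceuz xuk vcvwp hajxt xjrmq opmxl uamp ablq
Hunk 6: at line 5 remove [vcvwp] add [bnm] -> 11 lines: osvw ldiy eur ceuz xuk bnm hajxt xjrmq opmxl uamp ablq
Final line 9: opmxl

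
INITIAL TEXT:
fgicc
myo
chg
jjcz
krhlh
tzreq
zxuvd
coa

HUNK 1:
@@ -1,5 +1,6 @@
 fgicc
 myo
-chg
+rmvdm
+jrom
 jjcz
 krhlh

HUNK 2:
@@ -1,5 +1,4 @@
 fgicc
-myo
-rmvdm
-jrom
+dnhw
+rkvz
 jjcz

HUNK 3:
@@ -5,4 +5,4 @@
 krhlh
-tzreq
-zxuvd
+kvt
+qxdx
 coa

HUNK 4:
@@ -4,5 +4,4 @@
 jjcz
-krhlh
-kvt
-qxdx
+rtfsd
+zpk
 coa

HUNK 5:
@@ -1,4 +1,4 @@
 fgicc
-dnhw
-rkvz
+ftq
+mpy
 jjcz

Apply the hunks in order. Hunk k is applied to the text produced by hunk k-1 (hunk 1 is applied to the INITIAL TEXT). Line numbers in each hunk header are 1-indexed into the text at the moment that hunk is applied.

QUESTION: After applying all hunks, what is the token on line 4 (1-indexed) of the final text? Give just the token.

Answer: jjcz

Derivation:
Hunk 1: at line 1 remove [chg] add [rmvdm,jrom] -> 9 lines: fgicc myo rmvdm jrom jjcz krhlh tzreq zxuvd coa
Hunk 2: at line 1 remove [myo,rmvdm,jrom] add [dnhw,rkvz] -> 8 lines: fgicc dnhw rkvz jjcz krhlh tzreq zxuvd coa
Hunk 3: at line 5 remove [tzreq,zxuvd] add [kvt,qxdx] -> 8 lines: fgicc dnhw rkvz jjcz krhlh kvt qxdx coa
Hunk 4: at line 4 remove [krhlh,kvt,qxdx] add [rtfsd,zpk] -> 7 lines: fgicc dnhw rkvz jjcz rtfsd zpk coa
Hunk 5: at line 1 remove [dnhw,rkvz] add [ftq,mpy] -> 7 lines: fgicc ftq mpy jjcz rtfsd zpk coa
Final line 4: jjcz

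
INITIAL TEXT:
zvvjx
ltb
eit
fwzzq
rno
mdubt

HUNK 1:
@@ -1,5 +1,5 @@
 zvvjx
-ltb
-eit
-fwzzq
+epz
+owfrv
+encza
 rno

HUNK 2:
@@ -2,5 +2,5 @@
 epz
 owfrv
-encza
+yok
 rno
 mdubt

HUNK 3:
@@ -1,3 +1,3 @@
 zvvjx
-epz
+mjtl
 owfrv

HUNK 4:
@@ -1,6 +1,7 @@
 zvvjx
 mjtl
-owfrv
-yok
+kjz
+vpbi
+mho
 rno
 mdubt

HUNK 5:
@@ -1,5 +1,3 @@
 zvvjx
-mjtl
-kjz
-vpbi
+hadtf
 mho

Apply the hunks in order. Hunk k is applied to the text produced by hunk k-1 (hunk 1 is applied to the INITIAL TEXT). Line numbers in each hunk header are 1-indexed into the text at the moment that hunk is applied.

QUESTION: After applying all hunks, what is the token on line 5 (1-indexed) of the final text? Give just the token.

Hunk 1: at line 1 remove [ltb,eit,fwzzq] add [epz,owfrv,encza] -> 6 lines: zvvjx epz owfrv encza rno mdubt
Hunk 2: at line 2 remove [encza] add [yok] -> 6 lines: zvvjx epz owfrv yok rno mdubt
Hunk 3: at line 1 remove [epz] add [mjtl] -> 6 lines: zvvjx mjtl owfrv yok rno mdubt
Hunk 4: at line 1 remove [owfrv,yok] add [kjz,vpbi,mho] -> 7 lines: zvvjx mjtl kjz vpbi mho rno mdubt
Hunk 5: at line 1 remove [mjtl,kjz,vpbi] add [hadtf] -> 5 lines: zvvjx hadtf mho rno mdubt
Final line 5: mdubt

Answer: mdubt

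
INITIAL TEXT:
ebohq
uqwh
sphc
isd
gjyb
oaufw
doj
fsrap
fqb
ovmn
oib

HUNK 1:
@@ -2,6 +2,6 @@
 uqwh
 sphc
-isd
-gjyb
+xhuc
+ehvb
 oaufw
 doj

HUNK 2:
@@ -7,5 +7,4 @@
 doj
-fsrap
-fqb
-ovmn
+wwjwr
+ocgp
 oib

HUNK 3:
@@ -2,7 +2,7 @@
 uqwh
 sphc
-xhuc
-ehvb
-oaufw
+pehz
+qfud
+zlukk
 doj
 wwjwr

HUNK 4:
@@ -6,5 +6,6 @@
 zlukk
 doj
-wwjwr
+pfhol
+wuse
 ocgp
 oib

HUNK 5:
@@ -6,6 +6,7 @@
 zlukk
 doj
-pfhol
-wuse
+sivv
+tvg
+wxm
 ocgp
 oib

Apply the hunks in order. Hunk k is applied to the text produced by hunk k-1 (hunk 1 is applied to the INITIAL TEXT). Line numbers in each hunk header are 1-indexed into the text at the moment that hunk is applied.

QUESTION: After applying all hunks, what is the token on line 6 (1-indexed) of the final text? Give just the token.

Answer: zlukk

Derivation:
Hunk 1: at line 2 remove [isd,gjyb] add [xhuc,ehvb] -> 11 lines: ebohq uqwh sphc xhuc ehvb oaufw doj fsrap fqb ovmn oib
Hunk 2: at line 7 remove [fsrap,fqb,ovmn] add [wwjwr,ocgp] -> 10 lines: ebohq uqwh sphc xhuc ehvb oaufw doj wwjwr ocgp oib
Hunk 3: at line 2 remove [xhuc,ehvb,oaufw] add [pehz,qfud,zlukk] -> 10 lines: ebohq uqwh sphc pehz qfud zlukk doj wwjwr ocgp oib
Hunk 4: at line 6 remove [wwjwr] add [pfhol,wuse] -> 11 lines: ebohq uqwh sphc pehz qfud zlukk doj pfhol wuse ocgp oib
Hunk 5: at line 6 remove [pfhol,wuse] add [sivv,tvg,wxm] -> 12 lines: ebohq uqwh sphc pehz qfud zlukk doj sivv tvg wxm ocgp oib
Final line 6: zlukk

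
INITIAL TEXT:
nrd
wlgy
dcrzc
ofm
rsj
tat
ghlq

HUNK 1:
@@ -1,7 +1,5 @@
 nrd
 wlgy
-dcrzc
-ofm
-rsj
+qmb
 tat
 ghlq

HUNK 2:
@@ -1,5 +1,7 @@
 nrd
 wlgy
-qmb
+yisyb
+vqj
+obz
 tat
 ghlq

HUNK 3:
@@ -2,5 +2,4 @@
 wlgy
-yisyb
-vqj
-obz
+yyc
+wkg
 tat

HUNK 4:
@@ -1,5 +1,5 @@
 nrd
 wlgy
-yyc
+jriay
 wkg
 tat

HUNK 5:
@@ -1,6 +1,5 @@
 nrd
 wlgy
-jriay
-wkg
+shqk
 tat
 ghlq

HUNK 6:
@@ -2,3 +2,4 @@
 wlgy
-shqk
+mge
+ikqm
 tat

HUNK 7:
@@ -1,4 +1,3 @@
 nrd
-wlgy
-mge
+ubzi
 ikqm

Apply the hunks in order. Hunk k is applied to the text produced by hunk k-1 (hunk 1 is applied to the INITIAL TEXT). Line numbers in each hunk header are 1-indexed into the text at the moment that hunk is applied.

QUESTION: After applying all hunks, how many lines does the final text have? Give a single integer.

Hunk 1: at line 1 remove [dcrzc,ofm,rsj] add [qmb] -> 5 lines: nrd wlgy qmb tat ghlq
Hunk 2: at line 1 remove [qmb] add [yisyb,vqj,obz] -> 7 lines: nrd wlgy yisyb vqj obz tat ghlq
Hunk 3: at line 2 remove [yisyb,vqj,obz] add [yyc,wkg] -> 6 lines: nrd wlgy yyc wkg tat ghlq
Hunk 4: at line 1 remove [yyc] add [jriay] -> 6 lines: nrd wlgy jriay wkg tat ghlq
Hunk 5: at line 1 remove [jriay,wkg] add [shqk] -> 5 lines: nrd wlgy shqk tat ghlq
Hunk 6: at line 2 remove [shqk] add [mge,ikqm] -> 6 lines: nrd wlgy mge ikqm tat ghlq
Hunk 7: at line 1 remove [wlgy,mge] add [ubzi] -> 5 lines: nrd ubzi ikqm tat ghlq
Final line count: 5

Answer: 5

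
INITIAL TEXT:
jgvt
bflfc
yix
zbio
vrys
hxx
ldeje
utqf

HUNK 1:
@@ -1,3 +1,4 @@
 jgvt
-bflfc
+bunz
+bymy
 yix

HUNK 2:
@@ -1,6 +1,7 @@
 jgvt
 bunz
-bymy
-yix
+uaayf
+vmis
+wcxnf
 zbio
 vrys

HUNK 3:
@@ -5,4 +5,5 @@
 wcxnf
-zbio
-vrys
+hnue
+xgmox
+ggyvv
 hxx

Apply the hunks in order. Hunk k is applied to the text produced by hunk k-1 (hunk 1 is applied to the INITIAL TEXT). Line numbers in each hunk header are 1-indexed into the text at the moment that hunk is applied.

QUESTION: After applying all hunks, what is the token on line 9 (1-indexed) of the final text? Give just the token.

Answer: hxx

Derivation:
Hunk 1: at line 1 remove [bflfc] add [bunz,bymy] -> 9 lines: jgvt bunz bymy yix zbio vrys hxx ldeje utqf
Hunk 2: at line 1 remove [bymy,yix] add [uaayf,vmis,wcxnf] -> 10 lines: jgvt bunz uaayf vmis wcxnf zbio vrys hxx ldeje utqf
Hunk 3: at line 5 remove [zbio,vrys] add [hnue,xgmox,ggyvv] -> 11 lines: jgvt bunz uaayf vmis wcxnf hnue xgmox ggyvv hxx ldeje utqf
Final line 9: hxx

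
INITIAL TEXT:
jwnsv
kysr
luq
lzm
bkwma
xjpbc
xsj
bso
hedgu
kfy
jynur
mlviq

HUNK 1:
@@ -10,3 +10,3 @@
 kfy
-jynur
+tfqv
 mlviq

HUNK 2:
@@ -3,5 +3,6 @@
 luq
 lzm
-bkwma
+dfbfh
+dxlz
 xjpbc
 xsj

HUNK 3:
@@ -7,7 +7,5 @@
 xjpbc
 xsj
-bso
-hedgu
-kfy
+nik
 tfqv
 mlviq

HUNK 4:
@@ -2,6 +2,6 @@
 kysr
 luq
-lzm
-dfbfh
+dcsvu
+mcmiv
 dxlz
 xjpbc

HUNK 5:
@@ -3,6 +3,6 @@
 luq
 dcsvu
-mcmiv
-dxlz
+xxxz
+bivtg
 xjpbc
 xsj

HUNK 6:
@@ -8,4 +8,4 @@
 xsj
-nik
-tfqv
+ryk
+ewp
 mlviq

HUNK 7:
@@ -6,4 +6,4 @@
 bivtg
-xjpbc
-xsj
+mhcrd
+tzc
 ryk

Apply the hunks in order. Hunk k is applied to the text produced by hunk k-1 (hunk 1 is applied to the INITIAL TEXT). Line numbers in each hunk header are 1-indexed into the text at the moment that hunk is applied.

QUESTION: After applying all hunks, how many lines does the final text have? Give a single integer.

Hunk 1: at line 10 remove [jynur] add [tfqv] -> 12 lines: jwnsv kysr luq lzm bkwma xjpbc xsj bso hedgu kfy tfqv mlviq
Hunk 2: at line 3 remove [bkwma] add [dfbfh,dxlz] -> 13 lines: jwnsv kysr luq lzm dfbfh dxlz xjpbc xsj bso hedgu kfy tfqv mlviq
Hunk 3: at line 7 remove [bso,hedgu,kfy] add [nik] -> 11 lines: jwnsv kysr luq lzm dfbfh dxlz xjpbc xsj nik tfqv mlviq
Hunk 4: at line 2 remove [lzm,dfbfh] add [dcsvu,mcmiv] -> 11 lines: jwnsv kysr luq dcsvu mcmiv dxlz xjpbc xsj nik tfqv mlviq
Hunk 5: at line 3 remove [mcmiv,dxlz] add [xxxz,bivtg] -> 11 lines: jwnsv kysr luq dcsvu xxxz bivtg xjpbc xsj nik tfqv mlviq
Hunk 6: at line 8 remove [nik,tfqv] add [ryk,ewp] -> 11 lines: jwnsv kysr luq dcsvu xxxz bivtg xjpbc xsj ryk ewp mlviq
Hunk 7: at line 6 remove [xjpbc,xsj] add [mhcrd,tzc] -> 11 lines: jwnsv kysr luq dcsvu xxxz bivtg mhcrd tzc ryk ewp mlviq
Final line count: 11

Answer: 11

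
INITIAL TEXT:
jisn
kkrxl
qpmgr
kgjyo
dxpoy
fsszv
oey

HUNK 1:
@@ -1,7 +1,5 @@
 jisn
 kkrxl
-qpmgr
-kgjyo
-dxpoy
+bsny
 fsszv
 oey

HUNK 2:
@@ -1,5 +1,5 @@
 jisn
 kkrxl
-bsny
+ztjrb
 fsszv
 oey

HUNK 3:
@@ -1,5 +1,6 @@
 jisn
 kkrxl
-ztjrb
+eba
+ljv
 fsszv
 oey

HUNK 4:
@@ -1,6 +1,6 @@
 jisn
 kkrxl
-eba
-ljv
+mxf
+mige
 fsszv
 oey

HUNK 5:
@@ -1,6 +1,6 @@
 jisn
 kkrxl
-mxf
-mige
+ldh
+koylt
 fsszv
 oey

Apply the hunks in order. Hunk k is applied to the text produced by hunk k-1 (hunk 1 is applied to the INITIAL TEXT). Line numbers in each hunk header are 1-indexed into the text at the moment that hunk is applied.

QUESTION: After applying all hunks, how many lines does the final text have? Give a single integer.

Answer: 6

Derivation:
Hunk 1: at line 1 remove [qpmgr,kgjyo,dxpoy] add [bsny] -> 5 lines: jisn kkrxl bsny fsszv oey
Hunk 2: at line 1 remove [bsny] add [ztjrb] -> 5 lines: jisn kkrxl ztjrb fsszv oey
Hunk 3: at line 1 remove [ztjrb] add [eba,ljv] -> 6 lines: jisn kkrxl eba ljv fsszv oey
Hunk 4: at line 1 remove [eba,ljv] add [mxf,mige] -> 6 lines: jisn kkrxl mxf mige fsszv oey
Hunk 5: at line 1 remove [mxf,mige] add [ldh,koylt] -> 6 lines: jisn kkrxl ldh koylt fsszv oey
Final line count: 6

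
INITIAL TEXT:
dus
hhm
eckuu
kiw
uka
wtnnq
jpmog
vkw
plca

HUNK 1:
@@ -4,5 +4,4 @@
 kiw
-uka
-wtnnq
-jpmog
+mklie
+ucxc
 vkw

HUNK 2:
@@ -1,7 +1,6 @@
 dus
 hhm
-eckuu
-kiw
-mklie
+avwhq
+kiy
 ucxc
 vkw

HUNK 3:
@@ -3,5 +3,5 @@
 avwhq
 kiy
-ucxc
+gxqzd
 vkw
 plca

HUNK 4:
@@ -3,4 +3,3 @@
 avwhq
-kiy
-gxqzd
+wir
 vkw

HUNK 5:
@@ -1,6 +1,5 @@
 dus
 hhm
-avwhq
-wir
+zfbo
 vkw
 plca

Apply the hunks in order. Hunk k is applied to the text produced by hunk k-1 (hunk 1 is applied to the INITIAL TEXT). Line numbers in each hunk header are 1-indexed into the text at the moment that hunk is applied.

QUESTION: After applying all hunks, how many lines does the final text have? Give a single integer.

Answer: 5

Derivation:
Hunk 1: at line 4 remove [uka,wtnnq,jpmog] add [mklie,ucxc] -> 8 lines: dus hhm eckuu kiw mklie ucxc vkw plca
Hunk 2: at line 1 remove [eckuu,kiw,mklie] add [avwhq,kiy] -> 7 lines: dus hhm avwhq kiy ucxc vkw plca
Hunk 3: at line 3 remove [ucxc] add [gxqzd] -> 7 lines: dus hhm avwhq kiy gxqzd vkw plca
Hunk 4: at line 3 remove [kiy,gxqzd] add [wir] -> 6 lines: dus hhm avwhq wir vkw plca
Hunk 5: at line 1 remove [avwhq,wir] add [zfbo] -> 5 lines: dus hhm zfbo vkw plca
Final line count: 5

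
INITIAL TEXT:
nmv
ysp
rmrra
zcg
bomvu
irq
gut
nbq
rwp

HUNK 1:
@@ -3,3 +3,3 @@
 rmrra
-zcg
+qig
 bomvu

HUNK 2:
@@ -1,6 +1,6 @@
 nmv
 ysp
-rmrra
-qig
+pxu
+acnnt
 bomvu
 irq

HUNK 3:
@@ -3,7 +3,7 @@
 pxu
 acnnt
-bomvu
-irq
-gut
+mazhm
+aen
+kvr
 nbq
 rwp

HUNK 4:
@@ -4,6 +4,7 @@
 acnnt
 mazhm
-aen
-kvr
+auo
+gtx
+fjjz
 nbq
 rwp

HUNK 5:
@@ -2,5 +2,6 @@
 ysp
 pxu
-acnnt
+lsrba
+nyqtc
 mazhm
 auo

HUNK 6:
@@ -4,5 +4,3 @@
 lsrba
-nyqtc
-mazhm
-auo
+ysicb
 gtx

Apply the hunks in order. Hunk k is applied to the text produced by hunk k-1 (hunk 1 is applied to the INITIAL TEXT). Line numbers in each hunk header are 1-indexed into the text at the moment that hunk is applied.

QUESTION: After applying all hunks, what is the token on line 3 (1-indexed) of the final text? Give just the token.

Hunk 1: at line 3 remove [zcg] add [qig] -> 9 lines: nmv ysp rmrra qig bomvu irq gut nbq rwp
Hunk 2: at line 1 remove [rmrra,qig] add [pxu,acnnt] -> 9 lines: nmv ysp pxu acnnt bomvu irq gut nbq rwp
Hunk 3: at line 3 remove [bomvu,irq,gut] add [mazhm,aen,kvr] -> 9 lines: nmv ysp pxu acnnt mazhm aen kvr nbq rwp
Hunk 4: at line 4 remove [aen,kvr] add [auo,gtx,fjjz] -> 10 lines: nmv ysp pxu acnnt mazhm auo gtx fjjz nbq rwp
Hunk 5: at line 2 remove [acnnt] add [lsrba,nyqtc] -> 11 lines: nmv ysp pxu lsrba nyqtc mazhm auo gtx fjjz nbq rwp
Hunk 6: at line 4 remove [nyqtc,mazhm,auo] add [ysicb] -> 9 lines: nmv ysp pxu lsrba ysicb gtx fjjz nbq rwp
Final line 3: pxu

Answer: pxu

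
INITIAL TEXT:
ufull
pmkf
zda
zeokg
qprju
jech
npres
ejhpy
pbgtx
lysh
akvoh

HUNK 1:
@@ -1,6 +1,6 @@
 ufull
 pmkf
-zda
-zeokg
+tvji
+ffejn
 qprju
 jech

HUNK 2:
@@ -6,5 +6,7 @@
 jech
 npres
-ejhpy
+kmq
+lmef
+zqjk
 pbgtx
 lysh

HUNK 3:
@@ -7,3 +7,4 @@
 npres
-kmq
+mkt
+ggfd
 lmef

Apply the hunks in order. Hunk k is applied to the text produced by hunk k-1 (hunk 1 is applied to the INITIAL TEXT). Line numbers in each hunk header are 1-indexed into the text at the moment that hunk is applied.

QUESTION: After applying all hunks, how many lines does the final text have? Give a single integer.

Answer: 14

Derivation:
Hunk 1: at line 1 remove [zda,zeokg] add [tvji,ffejn] -> 11 lines: ufull pmkf tvji ffejn qprju jech npres ejhpy pbgtx lysh akvoh
Hunk 2: at line 6 remove [ejhpy] add [kmq,lmef,zqjk] -> 13 lines: ufull pmkf tvji ffejn qprju jech npres kmq lmef zqjk pbgtx lysh akvoh
Hunk 3: at line 7 remove [kmq] add [mkt,ggfd] -> 14 lines: ufull pmkf tvji ffejn qprju jech npres mkt ggfd lmef zqjk pbgtx lysh akvoh
Final line count: 14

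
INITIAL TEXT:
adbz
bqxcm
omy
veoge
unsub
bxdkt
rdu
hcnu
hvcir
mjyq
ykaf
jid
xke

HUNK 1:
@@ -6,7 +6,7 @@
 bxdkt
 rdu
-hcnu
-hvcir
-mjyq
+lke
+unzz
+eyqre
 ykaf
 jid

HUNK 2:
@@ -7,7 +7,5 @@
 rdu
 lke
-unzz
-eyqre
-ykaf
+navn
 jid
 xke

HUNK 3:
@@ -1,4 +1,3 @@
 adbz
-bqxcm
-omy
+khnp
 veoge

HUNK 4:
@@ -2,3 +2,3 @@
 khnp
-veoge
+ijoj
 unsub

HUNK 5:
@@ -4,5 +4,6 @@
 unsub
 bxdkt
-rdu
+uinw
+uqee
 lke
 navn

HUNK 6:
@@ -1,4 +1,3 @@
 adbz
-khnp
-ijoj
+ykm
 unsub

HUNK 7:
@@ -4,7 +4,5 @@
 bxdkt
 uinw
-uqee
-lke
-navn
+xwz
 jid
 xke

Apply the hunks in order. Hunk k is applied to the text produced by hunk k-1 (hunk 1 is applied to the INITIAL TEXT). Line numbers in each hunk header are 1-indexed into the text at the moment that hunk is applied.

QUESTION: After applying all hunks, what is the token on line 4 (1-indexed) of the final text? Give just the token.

Answer: bxdkt

Derivation:
Hunk 1: at line 6 remove [hcnu,hvcir,mjyq] add [lke,unzz,eyqre] -> 13 lines: adbz bqxcm omy veoge unsub bxdkt rdu lke unzz eyqre ykaf jid xke
Hunk 2: at line 7 remove [unzz,eyqre,ykaf] add [navn] -> 11 lines: adbz bqxcm omy veoge unsub bxdkt rdu lke navn jid xke
Hunk 3: at line 1 remove [bqxcm,omy] add [khnp] -> 10 lines: adbz khnp veoge unsub bxdkt rdu lke navn jid xke
Hunk 4: at line 2 remove [veoge] add [ijoj] -> 10 lines: adbz khnp ijoj unsub bxdkt rdu lke navn jid xke
Hunk 5: at line 4 remove [rdu] add [uinw,uqee] -> 11 lines: adbz khnp ijoj unsub bxdkt uinw uqee lke navn jid xke
Hunk 6: at line 1 remove [khnp,ijoj] add [ykm] -> 10 lines: adbz ykm unsub bxdkt uinw uqee lke navn jid xke
Hunk 7: at line 4 remove [uqee,lke,navn] add [xwz] -> 8 lines: adbz ykm unsub bxdkt uinw xwz jid xke
Final line 4: bxdkt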